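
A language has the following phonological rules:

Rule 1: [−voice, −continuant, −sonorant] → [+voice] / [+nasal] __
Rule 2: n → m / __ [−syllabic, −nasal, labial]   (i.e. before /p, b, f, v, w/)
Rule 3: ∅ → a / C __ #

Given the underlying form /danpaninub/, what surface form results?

dambaninuba

Rule 1 (post-nasal voicing): /p/ is a voiceless stop immediately after the nasal /n/, so it voices to [b]. /danpaninub/ → danbaninub.
Rule 2 (nasal place assimilation): /n/ precedes the labial consonant /b/, so it assimilates in place to [m]. /danbaninub/ → dambaninub.
Rule 3 (final a-epenthesis): the form ends in the consonant /b/, so [a] is inserted word-finally. /dambaninub/ → dambaninuba.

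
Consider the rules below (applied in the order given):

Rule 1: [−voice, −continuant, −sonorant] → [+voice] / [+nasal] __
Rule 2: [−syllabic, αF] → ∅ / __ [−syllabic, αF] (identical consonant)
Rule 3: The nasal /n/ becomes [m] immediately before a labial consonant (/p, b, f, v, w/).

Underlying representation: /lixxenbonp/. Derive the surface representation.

lixembomb

Rule 1 (post-nasal voicing): /p/ is a voiceless stop immediately after the nasal /n/, so it voices to [b]. /lixxenbonp/ → lixxenbonb.
Rule 2 (degemination): /xx/ is a geminate; the first /x/ deletes. /lixxenbonb/ → lixenbonb.
Rule 3 (nasal place assimilation): /n/ precedes the labial consonant /b/, so it assimilates in place to [m]. /n/ precedes the labial consonant /b/, so it assimilates in place to [m]. /lixenbonb/ → lixembomb.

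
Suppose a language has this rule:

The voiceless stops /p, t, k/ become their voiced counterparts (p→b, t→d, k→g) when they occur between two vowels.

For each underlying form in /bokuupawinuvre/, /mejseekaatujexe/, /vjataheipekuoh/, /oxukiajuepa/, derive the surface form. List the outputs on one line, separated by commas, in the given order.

boguubawinuvre, mejseegaadujexe, vjadaheibeguoh, oxugiajueba

/bokuupawinuvre/: /k/ is a voiceless stop between vowels /o/ and /u/, so it voices to [g]. /p/ is a voiceless stop between vowels /u/ and /a/, so it voices to [b]. → [boguubawinuvre].
/mejseekaatujexe/: /k/ is a voiceless stop between vowels /e/ and /a/, so it voices to [g]. /t/ is a voiceless stop between vowels /a/ and /u/, so it voices to [d]. → [mejseegaadujexe].
/vjataheipekuoh/: /t/ is a voiceless stop between vowels /a/ and /a/, so it voices to [d]. /p/ is a voiceless stop between vowels /i/ and /e/, so it voices to [b]. /k/ is a voiceless stop between vowels /e/ and /u/, so it voices to [g]. → [vjadaheibeguoh].
/oxukiajuepa/: /k/ is a voiceless stop between vowels /u/ and /i/, so it voices to [g]. /p/ is a voiceless stop between vowels /e/ and /a/, so it voices to [b]. → [oxugiajueba].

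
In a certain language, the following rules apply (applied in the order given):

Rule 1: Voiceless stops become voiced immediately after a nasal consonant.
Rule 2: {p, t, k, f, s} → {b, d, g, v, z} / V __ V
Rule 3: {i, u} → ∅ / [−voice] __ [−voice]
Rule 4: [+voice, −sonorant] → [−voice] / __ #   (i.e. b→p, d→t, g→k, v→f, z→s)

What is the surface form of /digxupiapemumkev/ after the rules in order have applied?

Rule 1 (post-nasal voicing): /k/ is a voiceless stop immediately after the nasal /m/, so it voices to [g]. /digxupiapemumkev/ → digxupiapemumgev.
Rule 2 (intervocalic voicing): /p/ is a voiceless obstruent between vowels /u/ and /i/, so it voices to [b]. /p/ is a voiceless obstruent between vowels /a/ and /e/, so it voices to [b]. /digxupiapemumgev/ → digxubiabemumgev.
Rule 3 (high vowel syncope): no segment meets the environment; /digxubiabemumgev/ is unchanged.
Rule 4 (final devoicing): /v/ is a voiced obstruent in word-final position, so it devoices to [f]. /digxubiabemumgev/ → digxubiabemumgef.

digxubiabemumgef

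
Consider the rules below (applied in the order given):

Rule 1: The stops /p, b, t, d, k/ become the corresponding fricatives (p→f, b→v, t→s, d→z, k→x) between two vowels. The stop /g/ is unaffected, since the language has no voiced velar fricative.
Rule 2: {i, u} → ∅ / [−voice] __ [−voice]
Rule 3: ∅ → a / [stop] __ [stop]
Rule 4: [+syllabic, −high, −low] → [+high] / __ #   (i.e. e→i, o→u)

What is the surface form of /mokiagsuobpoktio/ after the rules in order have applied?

moxiagsuobapokatiu

Rule 1 (intervocalic spirantization): /k/ is a stop between vowels /o/ and /i/, so it spirantizes to the fricative [x]. /mokiagsuobpoktio/ → moxiagsuobpoktio.
Rule 2 (high vowel syncope): no segment meets the environment; /moxiagsuobpoktio/ is unchanged.
Rule 3 (stop-cluster a-epenthesis): /b/ and /p/ form a stop–stop cluster, so [a] is inserted between them. /k/ and /t/ form a stop–stop cluster, so [a] is inserted between them. /moxiagsuobpoktio/ → moxiagsuobapokatio.
Rule 4 (final vowel raising): /o/ is a mid vowel in word-final position, so it raises to [u]. /moxiagsuobapokatio/ → moxiagsuobapokatiu.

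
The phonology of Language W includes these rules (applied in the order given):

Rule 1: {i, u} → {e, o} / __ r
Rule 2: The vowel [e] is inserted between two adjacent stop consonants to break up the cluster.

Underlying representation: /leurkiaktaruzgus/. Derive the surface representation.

Rule 1 (pre-rhotic lowering): /u/ is a high vowel immediately before /r/, so it lowers to [o]. /leurkiaktaruzgus/ → leorkiaktaruzgus.
Rule 2 (stop-cluster e-epenthesis): /k/ and /t/ form a stop–stop cluster, so [e] is inserted between them. /leorkiaktaruzgus/ → leorkiaketaruzgus.

leorkiaketaruzgus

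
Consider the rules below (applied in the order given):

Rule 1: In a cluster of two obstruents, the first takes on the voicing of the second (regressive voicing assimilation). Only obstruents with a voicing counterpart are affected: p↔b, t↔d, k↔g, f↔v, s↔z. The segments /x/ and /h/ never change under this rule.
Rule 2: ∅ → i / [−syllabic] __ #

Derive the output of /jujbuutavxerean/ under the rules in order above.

Rule 1 (regressive voicing assimilation): /v/ precedes the voiceless obstruent /x/, so it devoices to [f] by assimilation. /jujbuutavxerean/ → jujbuutafxerean.
Rule 2 (final i-epenthesis): the form ends in the consonant /n/, so [i] is inserted word-finally. /jujbuutafxerean/ → jujbuutafxereani.

jujbuutafxereani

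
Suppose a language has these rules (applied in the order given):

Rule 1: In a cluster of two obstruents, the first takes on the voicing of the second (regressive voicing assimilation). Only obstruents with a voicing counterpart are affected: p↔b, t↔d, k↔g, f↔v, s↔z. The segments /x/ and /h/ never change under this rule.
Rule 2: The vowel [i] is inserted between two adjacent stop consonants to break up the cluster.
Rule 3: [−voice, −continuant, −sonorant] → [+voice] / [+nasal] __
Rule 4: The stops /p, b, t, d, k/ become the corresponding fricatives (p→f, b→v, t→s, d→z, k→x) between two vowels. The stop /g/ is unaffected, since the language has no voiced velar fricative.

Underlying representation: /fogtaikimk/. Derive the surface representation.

Rule 1 (regressive voicing assimilation): /g/ precedes the voiceless obstruent /t/, so it devoices to [k] by assimilation. /fogtaikimk/ → foktaikimk.
Rule 2 (stop-cluster i-epenthesis): /k/ and /t/ form a stop–stop cluster, so [i] is inserted between them. /foktaikimk/ → fokitaikimk.
Rule 3 (post-nasal voicing): /k/ is a voiceless stop immediately after the nasal /m/, so it voices to [g]. /fokitaikimk/ → fokitaikimg.
Rule 4 (intervocalic spirantization): /k/ is a stop between vowels /o/ and /i/, so it spirantizes to the fricative [x]. /t/ is a stop between vowels /i/ and /a/, so it spirantizes to the fricative [s]. /k/ is a stop between vowels /i/ and /i/, so it spirantizes to the fricative [x]. /fokitaikimg/ → foxisaiximg.

foxisaiximg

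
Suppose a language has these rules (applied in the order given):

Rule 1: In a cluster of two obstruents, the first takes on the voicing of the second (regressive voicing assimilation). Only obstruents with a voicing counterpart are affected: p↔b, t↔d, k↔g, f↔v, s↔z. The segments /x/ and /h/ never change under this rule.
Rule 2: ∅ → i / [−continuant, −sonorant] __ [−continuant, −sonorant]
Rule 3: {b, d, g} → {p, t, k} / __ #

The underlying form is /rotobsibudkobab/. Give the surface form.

rotopsibutikobap

Rule 1 (regressive voicing assimilation): /b/ precedes the voiceless obstruent /s/, so it devoices to [p] by assimilation. /d/ precedes the voiceless obstruent /k/, so it devoices to [t] by assimilation. /rotobsibudkobab/ → rotopsibutkobab.
Rule 2 (stop-cluster i-epenthesis): /t/ and /k/ form a stop–stop cluster, so [i] is inserted between them. /rotopsibutkobab/ → rotopsibutikobab.
Rule 3 (final devoicing): /b/ is a voiced stop in word-final position, so it devoices to [p]. /rotopsibutikobab/ → rotopsibutikobap.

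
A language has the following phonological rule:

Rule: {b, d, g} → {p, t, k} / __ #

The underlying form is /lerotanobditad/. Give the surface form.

lerotanobditat

Scanning /lerotanobditad/: /b/ at position 9 is not in the conditioning environment; /d/ at position 10 is not in the conditioning environment; /d/ is a voiced stop in word-final position, so it devoices to [t].
Result: [lerotanobditat].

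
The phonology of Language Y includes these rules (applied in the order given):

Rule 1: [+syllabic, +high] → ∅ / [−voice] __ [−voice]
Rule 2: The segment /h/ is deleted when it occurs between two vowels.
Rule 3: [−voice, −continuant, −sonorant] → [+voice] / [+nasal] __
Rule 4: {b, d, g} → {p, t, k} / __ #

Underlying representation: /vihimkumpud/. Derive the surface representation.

Rule 1 (high vowel syncope): no segment meets the environment; /vihimkumpud/ is unchanged.
Rule 2 (intervocalic h-deletion): /h/ occurs between vowels /i/ and /i/, so it deletes. /vihimkumpud/ → viimkumpud.
Rule 3 (post-nasal voicing): /k/ is a voiceless stop immediately after the nasal /m/, so it voices to [g]. /p/ is a voiceless stop immediately after the nasal /m/, so it voices to [b]. /viimkumpud/ → viimgumbud.
Rule 4 (final devoicing): /d/ is a voiced stop in word-final position, so it devoices to [t]. /viimgumbud/ → viimgumbut.

viimgumbut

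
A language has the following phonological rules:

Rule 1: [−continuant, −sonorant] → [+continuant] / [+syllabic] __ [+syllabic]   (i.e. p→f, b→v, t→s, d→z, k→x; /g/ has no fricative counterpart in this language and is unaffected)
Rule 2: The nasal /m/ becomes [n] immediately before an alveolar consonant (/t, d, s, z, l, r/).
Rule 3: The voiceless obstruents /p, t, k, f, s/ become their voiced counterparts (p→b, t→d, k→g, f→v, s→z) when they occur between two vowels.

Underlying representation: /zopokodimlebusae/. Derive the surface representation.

Rule 1 (intervocalic spirantization): /p/ is a stop between vowels /o/ and /o/, so it spirantizes to the fricative [f]. /k/ is a stop between vowels /o/ and /o/, so it spirantizes to the fricative [x]. /d/ is a stop between vowels /o/ and /i/, so it spirantizes to the fricative [z]. /b/ is a stop between vowels /e/ and /u/, so it spirantizes to the fricative [v]. /zopokodimlebusae/ → zofoxozimlevusae.
Rule 2 (nasal place assimilation): /m/ precedes the alveolar consonant /l/, so it assimilates in place to [n]. /zofoxozimlevusae/ → zofoxozinlevusae.
Rule 3 (intervocalic voicing): /f/ is a voiceless obstruent between vowels /o/ and /o/, so it voices to [v]. /s/ is a voiceless obstruent between vowels /u/ and /a/, so it voices to [z]. /zofoxozinlevusae/ → zovoxozinlevuzae.

zovoxozinlevuzae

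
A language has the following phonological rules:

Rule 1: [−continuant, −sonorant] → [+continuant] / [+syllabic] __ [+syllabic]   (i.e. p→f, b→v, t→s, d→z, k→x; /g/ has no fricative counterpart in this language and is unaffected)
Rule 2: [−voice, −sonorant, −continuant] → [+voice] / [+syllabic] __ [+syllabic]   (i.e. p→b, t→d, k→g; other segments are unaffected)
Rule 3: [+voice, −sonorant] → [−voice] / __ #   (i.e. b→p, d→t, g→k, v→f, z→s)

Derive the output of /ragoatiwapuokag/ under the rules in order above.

ragoasiwafuoxak

Rule 1 (intervocalic spirantization): /t/ is a stop between vowels /a/ and /i/, so it spirantizes to the fricative [s]. /p/ is a stop between vowels /a/ and /u/, so it spirantizes to the fricative [f]. /k/ is a stop between vowels /o/ and /a/, so it spirantizes to the fricative [x]. /ragoatiwapuokag/ → ragoasiwafuoxag.
Rule 2 (intervocalic voicing): no segment meets the environment; /ragoasiwafuoxag/ is unchanged.
Rule 3 (final devoicing): /g/ is a voiced obstruent in word-final position, so it devoices to [k]. /ragoasiwafuoxag/ → ragoasiwafuoxak.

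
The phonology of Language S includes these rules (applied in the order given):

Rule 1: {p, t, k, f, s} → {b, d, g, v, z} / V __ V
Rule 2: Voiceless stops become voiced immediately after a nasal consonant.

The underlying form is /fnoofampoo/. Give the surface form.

Rule 1 (intervocalic voicing): /f/ is a voiceless obstruent between vowels /o/ and /a/, so it voices to [v]. /fnoofampoo/ → fnoovampoo.
Rule 2 (post-nasal voicing): /p/ is a voiceless stop immediately after the nasal /m/, so it voices to [b]. /fnoovampoo/ → fnoovamboo.

fnoovamboo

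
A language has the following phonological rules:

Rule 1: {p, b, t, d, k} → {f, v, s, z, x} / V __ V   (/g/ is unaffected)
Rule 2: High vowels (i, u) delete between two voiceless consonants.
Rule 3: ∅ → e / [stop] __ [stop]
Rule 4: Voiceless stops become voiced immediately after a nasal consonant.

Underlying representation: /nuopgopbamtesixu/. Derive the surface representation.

Rule 1 (intervocalic spirantization): no segment meets the environment; /nuopgopbamtesixu/ is unchanged.
Rule 2 (high vowel syncope): /i/ is a high vowel flanked by voiceless consonants /s/ and /x/, so it deletes. /nuopgopbamtesixu/ → nuopgopbamtesxu.
Rule 3 (stop-cluster e-epenthesis): /p/ and /g/ form a stop–stop cluster, so [e] is inserted between them. /p/ and /b/ form a stop–stop cluster, so [e] is inserted between them. /nuopgopbamtesxu/ → nuopegopebamtesxu.
Rule 4 (post-nasal voicing): /t/ is a voiceless stop immediately after the nasal /m/, so it voices to [d]. /nuopegopebamtesxu/ → nuopegopebamdesxu.

nuopegopebamdesxu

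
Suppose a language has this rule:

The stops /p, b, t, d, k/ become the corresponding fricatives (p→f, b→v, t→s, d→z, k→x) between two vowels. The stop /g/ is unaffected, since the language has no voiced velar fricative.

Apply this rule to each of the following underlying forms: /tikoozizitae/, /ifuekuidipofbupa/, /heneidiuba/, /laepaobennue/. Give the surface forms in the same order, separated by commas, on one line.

tixoozizisae, ifuexuizifofbufa, heneiziuva, laefaovennue

/tikoozizitae/: /k/ is a stop between vowels /i/ and /o/, so it spirantizes to the fricative [x]. /t/ is a stop between vowels /i/ and /a/, so it spirantizes to the fricative [s]. → [tixoozizisae].
/ifuekuidipofbupa/: /k/ is a stop between vowels /e/ and /u/, so it spirantizes to the fricative [x]. /d/ is a stop between vowels /i/ and /i/, so it spirantizes to the fricative [z]. /p/ is a stop between vowels /i/ and /o/, so it spirantizes to the fricative [f]. /p/ is a stop between vowels /u/ and /a/, so it spirantizes to the fricative [f]. → [ifuexuizifofbufa].
/heneidiuba/: /d/ is a stop between vowels /i/ and /i/, so it spirantizes to the fricative [z]. /b/ is a stop between vowels /u/ and /a/, so it spirantizes to the fricative [v]. → [heneiziuva].
/laepaobennue/: /p/ is a stop between vowels /e/ and /a/, so it spirantizes to the fricative [f]. /b/ is a stop between vowels /o/ and /e/, so it spirantizes to the fricative [v]. → [laefaovennue].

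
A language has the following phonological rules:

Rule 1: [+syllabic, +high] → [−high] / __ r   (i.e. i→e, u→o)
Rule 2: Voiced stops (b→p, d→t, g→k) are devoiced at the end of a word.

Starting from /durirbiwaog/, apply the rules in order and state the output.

Rule 1 (pre-rhotic lowering): /u/ is a high vowel immediately before /r/, so it lowers to [o]. /i/ is a high vowel immediately before /r/, so it lowers to [e]. /durirbiwaog/ → dorerbiwaog.
Rule 2 (final devoicing): /g/ is a voiced stop in word-final position, so it devoices to [k]. /dorerbiwaog/ → dorerbiwaok.

dorerbiwaok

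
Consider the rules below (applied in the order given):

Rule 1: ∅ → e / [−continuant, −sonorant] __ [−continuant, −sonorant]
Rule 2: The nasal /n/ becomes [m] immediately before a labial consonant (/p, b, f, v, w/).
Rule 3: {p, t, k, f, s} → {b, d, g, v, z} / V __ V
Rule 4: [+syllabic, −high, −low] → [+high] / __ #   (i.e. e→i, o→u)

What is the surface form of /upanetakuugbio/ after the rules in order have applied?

ubanedaguugebiu

Rule 1 (stop-cluster e-epenthesis): /g/ and /b/ form a stop–stop cluster, so [e] is inserted between them. /upanetakuugbio/ → upanetakuugebio.
Rule 2 (nasal place assimilation): no segment meets the environment; /upanetakuugebio/ is unchanged.
Rule 3 (intervocalic voicing): /p/ is a voiceless obstruent between vowels /u/ and /a/, so it voices to [b]. /t/ is a voiceless obstruent between vowels /e/ and /a/, so it voices to [d]. /k/ is a voiceless obstruent between vowels /a/ and /u/, so it voices to [g]. /upanetakuugebio/ → ubanedaguugebio.
Rule 4 (final vowel raising): /o/ is a mid vowel in word-final position, so it raises to [u]. /ubanedaguugebio/ → ubanedaguugebiu.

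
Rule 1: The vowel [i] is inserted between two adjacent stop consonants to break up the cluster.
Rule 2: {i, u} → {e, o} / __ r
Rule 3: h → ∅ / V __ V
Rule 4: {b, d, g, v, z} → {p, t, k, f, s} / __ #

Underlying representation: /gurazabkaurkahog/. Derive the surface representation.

gorazabikaorkaok

Rule 1 (stop-cluster i-epenthesis): /b/ and /k/ form a stop–stop cluster, so [i] is inserted between them. /gurazabkaurkahog/ → gurazabikaurkahog.
Rule 2 (pre-rhotic lowering): /u/ is a high vowel immediately before /r/, so it lowers to [o]. /u/ is a high vowel immediately before /r/, so it lowers to [o]. /gurazabikaurkahog/ → gorazabikaorkahog.
Rule 3 (intervocalic h-deletion): /h/ occurs between vowels /a/ and /o/, so it deletes. /gorazabikaorkahog/ → gorazabikaorkaog.
Rule 4 (final devoicing): /g/ is a voiced obstruent in word-final position, so it devoices to [k]. /gorazabikaorkaog/ → gorazabikaorkaok.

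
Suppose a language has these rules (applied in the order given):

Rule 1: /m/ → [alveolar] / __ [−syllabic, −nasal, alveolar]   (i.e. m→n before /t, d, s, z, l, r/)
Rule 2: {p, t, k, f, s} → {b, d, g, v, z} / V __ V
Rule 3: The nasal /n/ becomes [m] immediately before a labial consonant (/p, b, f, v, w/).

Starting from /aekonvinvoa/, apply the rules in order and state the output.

aegomvimvoa

Rule 1 (nasal place assimilation): no segment meets the environment; /aekonvinvoa/ is unchanged.
Rule 2 (intervocalic voicing): /k/ is a voiceless obstruent between vowels /e/ and /o/, so it voices to [g]. /aekonvinvoa/ → aegonvinvoa.
Rule 3 (nasal place assimilation): /n/ precedes the labial consonant /v/, so it assimilates in place to [m]. /n/ precedes the labial consonant /v/, so it assimilates in place to [m]. /aegonvinvoa/ → aegomvimvoa.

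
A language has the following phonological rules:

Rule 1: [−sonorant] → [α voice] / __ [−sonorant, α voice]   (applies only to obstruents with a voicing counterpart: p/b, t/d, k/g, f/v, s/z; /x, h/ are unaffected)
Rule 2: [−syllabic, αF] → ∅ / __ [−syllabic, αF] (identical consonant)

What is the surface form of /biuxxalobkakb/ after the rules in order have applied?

Rule 1 (regressive voicing assimilation): /b/ precedes the voiceless obstruent /k/, so it devoices to [p] by assimilation. /k/ precedes the voiced obstruent /b/, so it voices to [g] by assimilation. /biuxxalobkakb/ → biuxxalopkagb.
Rule 2 (degemination): /xx/ is a geminate; the first /x/ deletes. /biuxxalopkagb/ → biuxalopkagb.

biuxalopkagb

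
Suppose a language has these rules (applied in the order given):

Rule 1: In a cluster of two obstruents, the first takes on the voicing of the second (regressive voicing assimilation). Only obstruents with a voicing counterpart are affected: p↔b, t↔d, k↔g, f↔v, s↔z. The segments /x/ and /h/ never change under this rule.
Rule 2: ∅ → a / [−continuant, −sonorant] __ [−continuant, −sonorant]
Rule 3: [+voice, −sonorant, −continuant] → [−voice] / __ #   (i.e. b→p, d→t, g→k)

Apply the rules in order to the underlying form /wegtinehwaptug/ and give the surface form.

wekatinehwapatuk

Rule 1 (regressive voicing assimilation): /g/ precedes the voiceless obstruent /t/, so it devoices to [k] by assimilation. /wegtinehwaptug/ → wektinehwaptug.
Rule 2 (stop-cluster a-epenthesis): /k/ and /t/ form a stop–stop cluster, so [a] is inserted between them. /p/ and /t/ form a stop–stop cluster, so [a] is inserted between them. /wektinehwaptug/ → wekatinehwapatug.
Rule 3 (final devoicing): /g/ is a voiced stop in word-final position, so it devoices to [k]. /wekatinehwapatug/ → wekatinehwapatuk.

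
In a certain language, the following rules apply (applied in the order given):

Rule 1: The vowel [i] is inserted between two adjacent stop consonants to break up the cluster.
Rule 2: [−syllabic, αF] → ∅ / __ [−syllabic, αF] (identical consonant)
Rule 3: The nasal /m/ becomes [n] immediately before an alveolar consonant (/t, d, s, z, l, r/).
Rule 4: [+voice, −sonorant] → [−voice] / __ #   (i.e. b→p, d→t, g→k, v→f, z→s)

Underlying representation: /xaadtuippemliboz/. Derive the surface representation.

xaadituipipenlibos

Rule 1 (stop-cluster i-epenthesis): /d/ and /t/ form a stop–stop cluster, so [i] is inserted between them. /p/ and /p/ form a stop–stop cluster, so [i] is inserted between them. /xaadtuippemliboz/ → xaadituipipemliboz.
Rule 2 (degemination): no segment meets the environment; /xaadituipipemliboz/ is unchanged.
Rule 3 (nasal place assimilation): /m/ precedes the alveolar consonant /l/, so it assimilates in place to [n]. /xaadituipipemliboz/ → xaadituipipenliboz.
Rule 4 (final devoicing): /z/ is a voiced obstruent in word-final position, so it devoices to [s]. /xaadituipipenliboz/ → xaadituipipenlibos.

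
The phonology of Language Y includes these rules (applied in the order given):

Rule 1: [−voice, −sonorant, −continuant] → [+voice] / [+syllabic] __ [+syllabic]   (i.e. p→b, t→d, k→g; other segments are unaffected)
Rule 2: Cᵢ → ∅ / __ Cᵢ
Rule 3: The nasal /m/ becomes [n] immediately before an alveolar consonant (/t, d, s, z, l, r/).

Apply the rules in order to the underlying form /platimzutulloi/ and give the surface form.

Rule 1 (intervocalic voicing): /t/ is a voiceless stop between vowels /a/ and /i/, so it voices to [d]. /t/ is a voiceless stop between vowels /u/ and /u/, so it voices to [d]. /platimzutulloi/ → pladimzudulloi.
Rule 2 (degemination): /ll/ is a geminate; the first /l/ deletes. /pladimzudulloi/ → pladimzuduloi.
Rule 3 (nasal place assimilation): /m/ precedes the alveolar consonant /z/, so it assimilates in place to [n]. /pladimzuduloi/ → pladinzuduloi.

pladinzuduloi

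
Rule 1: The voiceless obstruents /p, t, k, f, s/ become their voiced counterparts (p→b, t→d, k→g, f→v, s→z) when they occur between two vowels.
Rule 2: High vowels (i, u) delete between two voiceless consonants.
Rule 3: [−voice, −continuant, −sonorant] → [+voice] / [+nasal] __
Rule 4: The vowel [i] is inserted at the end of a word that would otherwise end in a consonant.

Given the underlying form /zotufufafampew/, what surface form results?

Rule 1 (intervocalic voicing): /t/ is a voiceless obstruent between vowels /o/ and /u/, so it voices to [d]. /f/ is a voiceless obstruent between vowels /u/ and /u/, so it voices to [v]. /f/ is a voiceless obstruent between vowels /u/ and /a/, so it voices to [v]. /f/ is a voiceless obstruent between vowels /a/ and /a/, so it voices to [v]. /zotufufafampew/ → zoduvuvavampew.
Rule 2 (high vowel syncope): no segment meets the environment; /zoduvuvavampew/ is unchanged.
Rule 3 (post-nasal voicing): /p/ is a voiceless stop immediately after the nasal /m/, so it voices to [b]. /zoduvuvavampew/ → zoduvuvavambew.
Rule 4 (final i-epenthesis): the form ends in the consonant /w/, so [i] is inserted word-finally. /zoduvuvavambew/ → zoduvuvavambewi.

zoduvuvavambewi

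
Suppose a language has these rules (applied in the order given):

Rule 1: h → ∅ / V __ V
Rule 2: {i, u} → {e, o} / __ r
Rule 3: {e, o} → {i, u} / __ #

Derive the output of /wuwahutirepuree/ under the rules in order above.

wuwautereporei

Rule 1 (intervocalic h-deletion): /h/ occurs between vowels /a/ and /u/, so it deletes. /wuwahutirepuree/ → wuwautirepuree.
Rule 2 (pre-rhotic lowering): /i/ is a high vowel immediately before /r/, so it lowers to [e]. /u/ is a high vowel immediately before /r/, so it lowers to [o]. /wuwautirepuree/ → wuwautereporee.
Rule 3 (final vowel raising): /e/ is a mid vowel in word-final position, so it raises to [i]. /wuwautereporee/ → wuwautereporei.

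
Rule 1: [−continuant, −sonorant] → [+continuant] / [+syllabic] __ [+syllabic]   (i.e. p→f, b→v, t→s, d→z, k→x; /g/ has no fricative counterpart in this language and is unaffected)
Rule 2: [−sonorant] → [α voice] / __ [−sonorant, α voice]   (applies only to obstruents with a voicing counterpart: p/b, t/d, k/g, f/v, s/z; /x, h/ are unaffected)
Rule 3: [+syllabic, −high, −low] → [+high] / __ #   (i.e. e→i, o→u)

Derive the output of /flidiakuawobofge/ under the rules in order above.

Rule 1 (intervocalic spirantization): /d/ is a stop between vowels /i/ and /i/, so it spirantizes to the fricative [z]. /k/ is a stop between vowels /a/ and /u/, so it spirantizes to the fricative [x]. /b/ is a stop between vowels /o/ and /o/, so it spirantizes to the fricative [v]. /flidiakuawobofge/ → fliziaxuawovofge.
Rule 2 (regressive voicing assimilation): /f/ precedes the voiced obstruent /g/, so it voices to [v] by assimilation. /fliziaxuawovofge/ → fliziaxuawovovge.
Rule 3 (final vowel raising): /e/ is a mid vowel in word-final position, so it raises to [i]. /fliziaxuawovovge/ → fliziaxuawovovgi.

fliziaxuawovovgi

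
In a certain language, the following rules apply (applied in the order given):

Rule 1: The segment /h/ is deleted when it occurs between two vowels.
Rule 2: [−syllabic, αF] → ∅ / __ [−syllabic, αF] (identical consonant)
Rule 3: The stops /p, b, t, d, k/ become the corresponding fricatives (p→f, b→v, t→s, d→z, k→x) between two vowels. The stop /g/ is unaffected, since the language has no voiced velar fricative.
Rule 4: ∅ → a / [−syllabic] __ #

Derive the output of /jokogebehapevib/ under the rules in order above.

Rule 1 (intervocalic h-deletion): /h/ occurs between vowels /e/ and /a/, so it deletes. /jokogebehapevib/ → jokogebeapevib.
Rule 2 (degemination): no segment meets the environment; /jokogebeapevib/ is unchanged.
Rule 3 (intervocalic spirantization): /k/ is a stop between vowels /o/ and /o/, so it spirantizes to the fricative [x]. /b/ is a stop between vowels /e/ and /e/, so it spirantizes to the fricative [v]. /p/ is a stop between vowels /a/ and /e/, so it spirantizes to the fricative [f]. /jokogebeapevib/ → joxogeveafevib.
Rule 4 (final a-epenthesis): the form ends in the consonant /b/, so [a] is inserted word-finally. /joxogeveafevib/ → joxogeveafeviba.

joxogeveafeviba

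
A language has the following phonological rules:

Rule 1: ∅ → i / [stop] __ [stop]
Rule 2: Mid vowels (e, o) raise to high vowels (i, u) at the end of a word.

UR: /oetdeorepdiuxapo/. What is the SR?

oetideorepidiuxapu

Rule 1 (stop-cluster i-epenthesis): /t/ and /d/ form a stop–stop cluster, so [i] is inserted between them. /p/ and /d/ form a stop–stop cluster, so [i] is inserted between them. /oetdeorepdiuxapo/ → oetideorepidiuxapo.
Rule 2 (final vowel raising): /o/ is a mid vowel in word-final position, so it raises to [u]. /oetideorepidiuxapo/ → oetideorepidiuxapu.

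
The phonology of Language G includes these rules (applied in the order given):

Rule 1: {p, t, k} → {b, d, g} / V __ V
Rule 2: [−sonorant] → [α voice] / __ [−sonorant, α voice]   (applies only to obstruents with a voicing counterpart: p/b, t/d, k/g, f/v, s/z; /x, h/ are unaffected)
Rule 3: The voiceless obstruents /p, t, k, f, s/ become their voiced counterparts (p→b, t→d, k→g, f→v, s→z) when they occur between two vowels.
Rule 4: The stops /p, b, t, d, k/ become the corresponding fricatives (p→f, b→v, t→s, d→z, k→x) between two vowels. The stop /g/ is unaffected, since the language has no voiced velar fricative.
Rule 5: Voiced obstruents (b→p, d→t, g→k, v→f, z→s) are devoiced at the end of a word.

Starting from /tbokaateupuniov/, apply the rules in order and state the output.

dbogaazeuvuniof

Rule 1 (intervocalic voicing): /k/ is a voiceless stop between vowels /o/ and /a/, so it voices to [g]. /t/ is a voiceless stop between vowels /a/ and /e/, so it voices to [d]. /p/ is a voiceless stop between vowels /u/ and /u/, so it voices to [b]. /tbokaateupuniov/ → tbogaadeubuniov.
Rule 2 (regressive voicing assimilation): /t/ precedes the voiced obstruent /b/, so it voices to [d] by assimilation. /tbogaadeubuniov/ → dbogaadeubuniov.
Rule 3 (intervocalic voicing): no segment meets the environment; /dbogaadeubuniov/ is unchanged.
Rule 4 (intervocalic spirantization): /d/ is a stop between vowels /a/ and /e/, so it spirantizes to the fricative [z]. /b/ is a stop between vowels /u/ and /u/, so it spirantizes to the fricative [v]. /dbogaadeubuniov/ → dbogaazeuvuniov.
Rule 5 (final devoicing): /v/ is a voiced obstruent in word-final position, so it devoices to [f]. /dbogaazeuvuniov/ → dbogaazeuvuniof.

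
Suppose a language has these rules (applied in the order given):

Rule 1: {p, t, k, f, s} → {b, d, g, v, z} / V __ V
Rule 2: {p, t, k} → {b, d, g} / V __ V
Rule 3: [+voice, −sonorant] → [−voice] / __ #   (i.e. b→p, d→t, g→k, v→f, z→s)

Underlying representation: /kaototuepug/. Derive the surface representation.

Rule 1 (intervocalic voicing): /t/ is a voiceless obstruent between vowels /o/ and /o/, so it voices to [d]. /t/ is a voiceless obstruent between vowels /o/ and /u/, so it voices to [d]. /p/ is a voiceless obstruent between vowels /e/ and /u/, so it voices to [b]. /kaototuepug/ → kaododuebug.
Rule 2 (intervocalic voicing): no segment meets the environment; /kaododuebug/ is unchanged.
Rule 3 (final devoicing): /g/ is a voiced obstruent in word-final position, so it devoices to [k]. /kaododuebug/ → kaododuebuk.

kaododuebuk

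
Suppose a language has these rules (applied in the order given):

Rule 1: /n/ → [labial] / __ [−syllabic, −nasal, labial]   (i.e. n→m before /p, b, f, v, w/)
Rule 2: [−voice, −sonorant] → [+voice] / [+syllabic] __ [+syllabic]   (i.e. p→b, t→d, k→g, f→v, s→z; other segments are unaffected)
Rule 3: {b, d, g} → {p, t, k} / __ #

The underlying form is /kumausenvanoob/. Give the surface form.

kumauzemvanoop

Rule 1 (nasal place assimilation): /n/ precedes the labial consonant /v/, so it assimilates in place to [m]. /kumausenvanoob/ → kumausemvanoob.
Rule 2 (intervocalic voicing): /s/ is a voiceless obstruent between vowels /u/ and /e/, so it voices to [z]. /kumausemvanoob/ → kumauzemvanoob.
Rule 3 (final devoicing): /b/ is a voiced stop in word-final position, so it devoices to [p]. /kumauzemvanoob/ → kumauzemvanoop.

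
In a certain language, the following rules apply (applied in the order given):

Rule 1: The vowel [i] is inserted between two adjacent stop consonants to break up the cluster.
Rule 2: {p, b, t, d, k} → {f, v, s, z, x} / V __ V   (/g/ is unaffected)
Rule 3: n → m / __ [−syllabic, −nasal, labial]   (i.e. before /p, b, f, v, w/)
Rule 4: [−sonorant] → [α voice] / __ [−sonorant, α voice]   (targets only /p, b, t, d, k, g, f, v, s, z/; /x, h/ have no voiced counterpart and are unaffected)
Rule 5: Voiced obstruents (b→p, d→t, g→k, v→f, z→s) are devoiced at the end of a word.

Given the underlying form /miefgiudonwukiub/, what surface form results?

mievgiuzomwuxiup

Rule 1 (stop-cluster i-epenthesis): no segment meets the environment; /miefgiudonwukiub/ is unchanged.
Rule 2 (intervocalic spirantization): /d/ is a stop between vowels /u/ and /o/, so it spirantizes to the fricative [z]. /k/ is a stop between vowels /u/ and /i/, so it spirantizes to the fricative [x]. /miefgiudonwukiub/ → miefgiuzonwuxiub.
Rule 3 (nasal place assimilation): /n/ precedes the labial consonant /w/, so it assimilates in place to [m]. /miefgiuzonwuxiub/ → miefgiuzomwuxiub.
Rule 4 (regressive voicing assimilation): /f/ precedes the voiced obstruent /g/, so it voices to [v] by assimilation. /miefgiuzomwuxiub/ → mievgiuzomwuxiub.
Rule 5 (final devoicing): /b/ is a voiced obstruent in word-final position, so it devoices to [p]. /mievgiuzomwuxiub/ → mievgiuzomwuxiup.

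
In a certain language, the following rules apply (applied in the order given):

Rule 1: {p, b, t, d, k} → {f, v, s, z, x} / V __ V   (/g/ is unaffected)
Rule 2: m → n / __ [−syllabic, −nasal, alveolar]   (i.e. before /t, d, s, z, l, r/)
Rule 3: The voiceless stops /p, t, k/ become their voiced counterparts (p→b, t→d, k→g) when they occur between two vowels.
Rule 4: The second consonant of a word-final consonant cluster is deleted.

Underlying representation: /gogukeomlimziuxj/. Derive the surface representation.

Rule 1 (intervocalic spirantization): /k/ is a stop between vowels /u/ and /e/, so it spirantizes to the fricative [x]. /gogukeomlimziuxj/ → goguxeomlimziuxj.
Rule 2 (nasal place assimilation): /m/ precedes the alveolar consonant /l/, so it assimilates in place to [n]. /m/ precedes the alveolar consonant /z/, so it assimilates in place to [n]. /goguxeomlimziuxj/ → goguxeonlinziuxj.
Rule 3 (intervocalic voicing): no segment meets the environment; /goguxeonlinziuxj/ is unchanged.
Rule 4 (final cluster simplification): /j/ is the second consonant of a word-final cluster /xj/, so it deletes. /goguxeonlinziuxj/ → goguxeonlinziux.

goguxeonlinziux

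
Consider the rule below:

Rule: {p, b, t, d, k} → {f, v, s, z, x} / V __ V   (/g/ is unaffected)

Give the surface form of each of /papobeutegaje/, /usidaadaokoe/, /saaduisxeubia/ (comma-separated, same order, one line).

/papobeutegaje/: /p/ is a stop between vowels /a/ and /o/, so it spirantizes to the fricative [f]. /b/ is a stop between vowels /o/ and /e/, so it spirantizes to the fricative [v]. /t/ is a stop between vowels /u/ and /e/, so it spirantizes to the fricative [s]. → [pafoveusegaje].
/usidaadaokoe/: /d/ is a stop between vowels /i/ and /a/, so it spirantizes to the fricative [z]. /d/ is a stop between vowels /a/ and /a/, so it spirantizes to the fricative [z]. /k/ is a stop between vowels /o/ and /o/, so it spirantizes to the fricative [x]. → [usizaazaoxoe].
/saaduisxeubia/: /d/ is a stop between vowels /a/ and /u/, so it spirantizes to the fricative [z]. /b/ is a stop between vowels /u/ and /i/, so it spirantizes to the fricative [v]. → [saazuisxeuvia].

pafoveusegaje, usizaazaoxoe, saazuisxeuvia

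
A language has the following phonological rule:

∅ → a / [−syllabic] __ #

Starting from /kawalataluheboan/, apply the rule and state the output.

kawalataluheboana

the form ends in the consonant /n/, so [a] is inserted word-finally.
Surface form: [kawalataluheboana].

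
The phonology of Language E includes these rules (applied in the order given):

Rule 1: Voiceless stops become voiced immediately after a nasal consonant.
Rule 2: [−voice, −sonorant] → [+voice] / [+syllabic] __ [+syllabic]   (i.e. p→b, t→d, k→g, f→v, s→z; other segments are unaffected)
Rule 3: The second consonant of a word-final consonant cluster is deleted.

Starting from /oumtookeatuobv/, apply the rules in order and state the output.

oumdoogeaduob

Rule 1 (post-nasal voicing): /t/ is a voiceless stop immediately after the nasal /m/, so it voices to [d]. /oumtookeatuobv/ → oumdookeatuobv.
Rule 2 (intervocalic voicing): /k/ is a voiceless obstruent between vowels /o/ and /e/, so it voices to [g]. /t/ is a voiceless obstruent between vowels /a/ and /u/, so it voices to [d]. /oumdookeatuobv/ → oumdoogeaduobv.
Rule 3 (final cluster simplification): /v/ is the second consonant of a word-final cluster /bv/, so it deletes. /oumdoogeaduobv/ → oumdoogeaduob.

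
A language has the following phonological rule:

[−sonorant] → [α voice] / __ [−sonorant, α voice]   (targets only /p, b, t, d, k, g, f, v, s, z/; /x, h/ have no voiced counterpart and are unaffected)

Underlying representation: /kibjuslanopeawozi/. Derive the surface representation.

kibjuslanopeawozi

No segment of /kibjuslanopeawozi/ meets the structural description of the rule, so the form surfaces unchanged.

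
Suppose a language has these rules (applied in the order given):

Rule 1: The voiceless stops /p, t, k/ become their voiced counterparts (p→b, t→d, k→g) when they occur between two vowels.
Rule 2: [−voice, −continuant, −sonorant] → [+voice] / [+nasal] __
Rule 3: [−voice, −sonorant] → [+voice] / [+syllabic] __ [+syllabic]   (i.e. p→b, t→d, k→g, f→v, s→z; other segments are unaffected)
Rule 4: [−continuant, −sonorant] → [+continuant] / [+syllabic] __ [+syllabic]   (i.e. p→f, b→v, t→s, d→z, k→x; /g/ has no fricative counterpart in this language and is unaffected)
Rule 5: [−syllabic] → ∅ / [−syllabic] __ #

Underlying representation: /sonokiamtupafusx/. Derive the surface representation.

Rule 1 (intervocalic voicing): /k/ is a voiceless stop between vowels /o/ and /i/, so it voices to [g]. /p/ is a voiceless stop between vowels /u/ and /a/, so it voices to [b]. /sonokiamtupafusx/ → sonogiamtubafusx.
Rule 2 (post-nasal voicing): /t/ is a voiceless stop immediately after the nasal /m/, so it voices to [d]. /sonogiamtubafusx/ → sonogiamdubafusx.
Rule 3 (intervocalic voicing): /f/ is a voiceless obstruent between vowels /a/ and /u/, so it voices to [v]. /sonogiamdubafusx/ → sonogiamdubavusx.
Rule 4 (intervocalic spirantization): /b/ is a stop between vowels /u/ and /a/, so it spirantizes to the fricative [v]. /sonogiamdubavusx/ → sonogiamduvavusx.
Rule 5 (final cluster simplification): /x/ is the second consonant of a word-final cluster /sx/, so it deletes. /sonogiamduvavusx/ → sonogiamduvavus.

sonogiamduvavus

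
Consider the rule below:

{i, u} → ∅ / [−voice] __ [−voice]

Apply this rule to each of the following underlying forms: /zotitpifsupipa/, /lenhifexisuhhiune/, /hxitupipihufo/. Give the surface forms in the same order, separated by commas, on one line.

/zotitpifsupipa/: /i/ is a high vowel flanked by voiceless consonants /t/ and /t/, so it deletes. /i/ is a high vowel flanked by voiceless consonants /p/ and /f/, so it deletes. /u/ is a high vowel flanked by voiceless consonants /s/ and /p/, so it deletes. /i/ is a high vowel flanked by voiceless consonants /p/ and /p/, so it deletes. → [zottpfsppa].
/lenhifexisuhhiune/: /i/ is a high vowel flanked by voiceless consonants /h/ and /f/, so it deletes. /i/ is a high vowel flanked by voiceless consonants /x/ and /s/, so it deletes. /u/ is a high vowel flanked by voiceless consonants /s/ and /h/, so it deletes. → [lenhfexshhiune].
/hxitupipihufo/: /i/ is a high vowel flanked by voiceless consonants /x/ and /t/, so it deletes. /u/ is a high vowel flanked by voiceless consonants /t/ and /p/, so it deletes. /i/ is a high vowel flanked by voiceless consonants /p/ and /p/, so it deletes. /i/ is a high vowel flanked by voiceless consonants /p/ and /h/, so it deletes. /u/ is a high vowel flanked by voiceless consonants /h/ and /f/, so it deletes. → [hxtpphfo].

zottpfsppa, lenhfexshhiune, hxtpphfo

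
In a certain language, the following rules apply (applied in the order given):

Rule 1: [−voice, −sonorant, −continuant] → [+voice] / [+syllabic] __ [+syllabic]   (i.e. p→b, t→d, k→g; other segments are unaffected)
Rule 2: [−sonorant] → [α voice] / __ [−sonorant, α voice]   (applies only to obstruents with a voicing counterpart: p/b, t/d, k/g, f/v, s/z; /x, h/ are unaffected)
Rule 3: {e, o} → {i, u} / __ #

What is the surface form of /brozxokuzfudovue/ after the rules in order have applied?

Rule 1 (intervocalic voicing): /k/ is a voiceless stop between vowels /o/ and /u/, so it voices to [g]. /brozxokuzfudovue/ → brozxoguzfudovue.
Rule 2 (regressive voicing assimilation): /z/ precedes the voiceless obstruent /x/, so it devoices to [s] by assimilation. /z/ precedes the voiceless obstruent /f/, so it devoices to [s] by assimilation. /brozxoguzfudovue/ → brosxogusfudovue.
Rule 3 (final vowel raising): /e/ is a mid vowel in word-final position, so it raises to [i]. /brosxogusfudovue/ → brosxogusfudovui.

brosxogusfudovui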